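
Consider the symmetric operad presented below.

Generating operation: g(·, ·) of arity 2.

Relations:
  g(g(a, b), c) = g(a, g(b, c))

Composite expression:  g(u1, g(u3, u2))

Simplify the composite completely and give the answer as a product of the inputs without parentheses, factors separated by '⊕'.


u1 ⊕ u3 ⊕ u2

Associativity of g dissolves the nesting; only the u-input order survives.
g(u3, u2) reduces to u3 ⊕ u2
g(u1, g(u3, u2)) reduces to u1 ⊕ u3 ⊕ u2


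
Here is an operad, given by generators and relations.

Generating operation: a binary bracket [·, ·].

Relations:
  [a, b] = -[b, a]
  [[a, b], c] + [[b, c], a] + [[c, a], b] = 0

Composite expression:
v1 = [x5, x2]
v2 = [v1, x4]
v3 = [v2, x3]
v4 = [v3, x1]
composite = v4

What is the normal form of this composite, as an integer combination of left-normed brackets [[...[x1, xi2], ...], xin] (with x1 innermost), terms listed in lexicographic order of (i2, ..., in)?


Antisymmetry and Jacobi reduce to x1-anchored left-normed brackets.
Composite bracket: [[[[x5, x2], x4], x3], x1]
Under [a, b] = ab - ba we get 16 signed associative words (2^4 = 16).
Only words starting with x1 matter:
  x1x2x5x4x3 (sign +1) contributes +[[[[x1, x2], x5], x4], x3]
  x1x3x2x5x4 (sign -1) contributes -[[[[x1, x3], x2], x5], x4]
  x1x3x4x2x5 (sign +1) contributes +[[[[x1, x3], x4], x2], x5]
  x1x3x4x5x2 (sign -1) contributes -[[[[x1, x3], x4], x5], x2]
  x1x3x5x2x4 (sign +1) contributes +[[[[x1, x3], x5], x2], x4]
  x1x4x2x5x3 (sign -1) contributes -[[[[x1, x4], x2], x5], x3]
  x1x4x5x2x3 (sign +1) contributes +[[[[x1, x4], x5], x2], x3]
  x1x5x2x4x3 (sign -1) contributes -[[[[x1, x5], x2], x4], x3]

[[[[x1, x2], x5], x4], x3] - [[[[x1, x3], x2], x5], x4] + [[[[x1, x3], x4], x2], x5] - [[[[x1, x3], x4], x5], x2] + [[[[x1, x3], x5], x2], x4] - [[[[x1, x4], x2], x5], x3] + [[[[x1, x4], x5], x2], x3] - [[[[x1, x5], x2], x4], x3]


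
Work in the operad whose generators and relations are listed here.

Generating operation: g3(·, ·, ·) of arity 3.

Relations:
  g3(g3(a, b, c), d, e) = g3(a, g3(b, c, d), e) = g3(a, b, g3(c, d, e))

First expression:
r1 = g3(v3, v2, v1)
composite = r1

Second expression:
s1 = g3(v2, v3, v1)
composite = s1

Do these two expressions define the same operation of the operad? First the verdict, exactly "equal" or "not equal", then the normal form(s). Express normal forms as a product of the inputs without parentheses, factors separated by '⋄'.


not equal; the first gives v3 ⋄ v2 ⋄ v1 and the second v2 ⋄ v3 ⋄ v1

The first expression reduces to v3 ⋄ v2 ⋄ v1
The second expression reduces to v2 ⋄ v3 ⋄ v1
No match — not equal.


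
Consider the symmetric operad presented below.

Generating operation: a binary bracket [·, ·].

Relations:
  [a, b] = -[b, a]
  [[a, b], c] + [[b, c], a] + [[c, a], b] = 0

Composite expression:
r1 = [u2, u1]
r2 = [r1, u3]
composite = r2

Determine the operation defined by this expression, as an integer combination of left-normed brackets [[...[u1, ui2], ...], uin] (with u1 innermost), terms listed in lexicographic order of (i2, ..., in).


-[[u1, u2], u3]

Antisymmetry and Jacobi reduce to u1-anchored left-normed brackets.
Composite bracket: [[u2, u1], u3]
Expanding via [a, b] = ab - ba: 4 signed words (2^2 = 4).
Only words starting with u1 matter:
  from u1u2u3, sign -1: term -[[u1, u2], u3]


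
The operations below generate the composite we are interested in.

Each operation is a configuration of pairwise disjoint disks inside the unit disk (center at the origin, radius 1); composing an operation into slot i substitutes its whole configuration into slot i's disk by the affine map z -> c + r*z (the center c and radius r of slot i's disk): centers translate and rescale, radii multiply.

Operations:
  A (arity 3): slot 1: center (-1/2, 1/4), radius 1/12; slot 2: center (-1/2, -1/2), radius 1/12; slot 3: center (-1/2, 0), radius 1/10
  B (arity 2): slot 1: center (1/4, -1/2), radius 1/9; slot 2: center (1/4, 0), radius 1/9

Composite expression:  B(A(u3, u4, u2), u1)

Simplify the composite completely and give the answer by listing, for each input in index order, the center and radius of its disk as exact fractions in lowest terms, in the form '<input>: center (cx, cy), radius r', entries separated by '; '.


u1: center (1/4, 0), radius 1/9; u2: center (7/36, -1/2), radius 1/90; u3: center (7/36, -17/36), radius 1/108; u4: center (7/36, -5/9), radius 1/108

Affine substitution under B: radii multiply and u-centers shift.
u3: after 2 affine steps, its disk has center (7/36, -17/36), radius 1/108
u4: after 2 affine steps, its disk has center (7/36, -5/9), radius 1/108
u2: after 2 affine steps, its disk has center (7/36, -1/2), radius 1/90
u1: after 1 affine step, its disk has center (1/4, 0), radius 1/9


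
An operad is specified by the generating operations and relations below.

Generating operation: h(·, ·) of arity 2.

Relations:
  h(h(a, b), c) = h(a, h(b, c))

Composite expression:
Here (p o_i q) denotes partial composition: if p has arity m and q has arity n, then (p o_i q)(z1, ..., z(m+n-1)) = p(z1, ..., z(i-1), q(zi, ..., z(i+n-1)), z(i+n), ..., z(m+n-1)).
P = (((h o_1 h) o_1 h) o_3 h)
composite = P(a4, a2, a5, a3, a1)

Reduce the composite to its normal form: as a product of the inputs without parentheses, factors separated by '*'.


a4 * a2 * a5 * a3 * a1

Key point: h is associative — brackets drop, the a-order remains.
h(a4, a2) linearizes to a4 * a2
h(a5, a3) linearizes to a5 * a3
h(h(a4, a2), h(a5, a3)) linearizes to a4 * a2 * a5 * a3
h(h(h(a4, a2), h(a5, a3)), a1) linearizes to a4 * a2 * a5 * a3 * a1


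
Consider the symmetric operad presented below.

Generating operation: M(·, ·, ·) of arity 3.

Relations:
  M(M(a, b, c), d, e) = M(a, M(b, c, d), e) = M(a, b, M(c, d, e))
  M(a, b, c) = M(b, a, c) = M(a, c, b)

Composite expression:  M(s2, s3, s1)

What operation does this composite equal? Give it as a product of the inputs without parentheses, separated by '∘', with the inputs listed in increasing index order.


s1 ∘ s2 ∘ s3

Both nesting and order wash out for M; what remains is which s's occur.
M(s2, s3, s1) unparenthesizes to s2 ∘ s3 ∘ s1
putting the inputs in ascending order: s1 ∘ s2 ∘ s3


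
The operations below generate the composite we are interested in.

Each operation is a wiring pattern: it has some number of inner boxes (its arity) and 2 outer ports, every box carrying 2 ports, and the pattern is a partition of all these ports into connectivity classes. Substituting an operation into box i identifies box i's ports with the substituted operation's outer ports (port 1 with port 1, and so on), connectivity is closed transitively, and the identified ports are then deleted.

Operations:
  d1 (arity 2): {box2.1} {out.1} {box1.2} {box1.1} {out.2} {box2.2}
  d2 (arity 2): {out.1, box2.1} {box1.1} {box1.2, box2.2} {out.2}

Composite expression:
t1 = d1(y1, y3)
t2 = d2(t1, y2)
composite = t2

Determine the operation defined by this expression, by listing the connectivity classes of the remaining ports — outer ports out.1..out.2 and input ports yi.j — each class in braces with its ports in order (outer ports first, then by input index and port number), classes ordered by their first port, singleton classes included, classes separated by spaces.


{out.1, y2.1} {out.2} {y1.1} {y1.2} {y2.2} {y3.1} {y3.2}

After gluing at d2, chains via deleted ports link the y-ports.
d1 over (y1, y3) gives {out.1} {out.2} {y1.1} {y1.2} {y3.1} {y3.2}, out.j being that stage's outer ports
d2 over (y1, y3, y2) gives {out.1, y2.1} {out.2} {y1.1} {y1.2} {y2.2} {y3.1} {y3.2}, out.j being that stage's outer ports


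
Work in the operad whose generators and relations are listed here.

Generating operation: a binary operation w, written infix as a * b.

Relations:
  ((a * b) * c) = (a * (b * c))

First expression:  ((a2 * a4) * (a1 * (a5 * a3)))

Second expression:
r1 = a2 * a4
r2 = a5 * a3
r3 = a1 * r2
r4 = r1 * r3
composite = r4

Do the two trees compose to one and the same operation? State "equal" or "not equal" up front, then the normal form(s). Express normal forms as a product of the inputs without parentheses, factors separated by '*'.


equal — both sides give a2 * a4 * a1 * a5 * a3

The first expression reduces to a2 * a4 * a1 * a5 * a3
The second expression reduces to a2 * a4 * a1 * a5 * a3
The forms coincide; equal.


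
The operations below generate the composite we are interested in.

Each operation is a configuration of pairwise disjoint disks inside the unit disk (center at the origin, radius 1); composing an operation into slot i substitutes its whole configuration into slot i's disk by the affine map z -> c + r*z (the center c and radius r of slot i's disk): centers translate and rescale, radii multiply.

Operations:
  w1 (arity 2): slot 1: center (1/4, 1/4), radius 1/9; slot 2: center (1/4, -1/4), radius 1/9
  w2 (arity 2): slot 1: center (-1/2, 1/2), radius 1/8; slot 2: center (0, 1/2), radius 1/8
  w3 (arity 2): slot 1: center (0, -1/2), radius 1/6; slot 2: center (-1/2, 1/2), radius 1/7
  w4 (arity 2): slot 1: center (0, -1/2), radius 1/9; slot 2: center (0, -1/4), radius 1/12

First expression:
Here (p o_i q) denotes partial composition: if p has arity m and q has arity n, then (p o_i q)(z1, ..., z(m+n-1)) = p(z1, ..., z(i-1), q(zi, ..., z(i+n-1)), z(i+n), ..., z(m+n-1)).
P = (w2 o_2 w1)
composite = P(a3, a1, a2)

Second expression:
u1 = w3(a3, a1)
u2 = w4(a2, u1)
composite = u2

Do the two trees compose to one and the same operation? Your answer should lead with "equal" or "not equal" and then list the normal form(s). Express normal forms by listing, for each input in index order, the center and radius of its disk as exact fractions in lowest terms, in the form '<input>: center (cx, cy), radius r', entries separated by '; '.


not equal; first: a1: center (1/32, 17/32), radius 1/72; a2: center (1/32, 15/32), radius 1/72; a3: center (-1/2, 1/2), radius 1/8; second: a1: center (-1/24, -5/24), radius 1/84; a2: center (0, -1/2), radius 1/9; a3: center (0, -7/24), radius 1/72

The first expression reduces to a1: center (1/32, 17/32), radius 1/72; a2: center (1/32, 15/32), radius 1/72; a3: center (-1/2, 1/2), radius 1/8
The second expression reduces to a1: center (-1/24, -5/24), radius 1/84; a2: center (0, -1/2), radius 1/9; a3: center (0, -7/24), radius 1/72
No match — not equal.


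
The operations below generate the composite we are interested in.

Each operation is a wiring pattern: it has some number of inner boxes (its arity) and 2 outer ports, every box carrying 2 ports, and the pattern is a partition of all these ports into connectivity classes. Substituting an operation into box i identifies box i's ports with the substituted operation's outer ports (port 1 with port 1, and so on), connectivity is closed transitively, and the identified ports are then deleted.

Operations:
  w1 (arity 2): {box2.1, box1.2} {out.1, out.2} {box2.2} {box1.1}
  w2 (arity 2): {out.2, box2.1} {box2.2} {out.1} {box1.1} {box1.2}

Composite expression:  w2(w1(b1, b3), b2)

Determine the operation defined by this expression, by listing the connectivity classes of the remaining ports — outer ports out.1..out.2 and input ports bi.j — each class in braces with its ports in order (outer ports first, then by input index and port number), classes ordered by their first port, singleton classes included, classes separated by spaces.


{out.1} {out.2, b2.1} {b1.1} {b1.2, b3.1} {b2.2} {b3.2}

Substituting into w2 glues patterns; closure does the rest.
after w1, the pattern on (b1, b3) reads {out.1, out.2} {b1.1} {b1.2, b3.1} {b3.2} (out.j = its outer ports)
after w2, the pattern on (b1, b3, b2) reads {out.1} {out.2, b2.1} {b1.1} {b1.2, b3.1} {b2.2} {b3.2} (out.j = its outer ports)


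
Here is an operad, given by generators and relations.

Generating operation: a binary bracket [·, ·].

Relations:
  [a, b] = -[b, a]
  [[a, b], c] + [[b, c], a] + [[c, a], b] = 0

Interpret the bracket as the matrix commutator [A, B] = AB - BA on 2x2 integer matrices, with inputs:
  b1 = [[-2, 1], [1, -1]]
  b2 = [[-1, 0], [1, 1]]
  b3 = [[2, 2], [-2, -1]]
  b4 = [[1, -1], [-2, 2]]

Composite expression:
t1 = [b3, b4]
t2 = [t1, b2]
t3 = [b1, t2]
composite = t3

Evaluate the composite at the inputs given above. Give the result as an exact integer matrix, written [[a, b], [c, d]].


[[-2, 4], [-6, 2]]

[b3, b4] = [[-6, -1], [8, 6]]
[[b3, b4], b2] = [[-1, -2], [-4, 1]]
[b1, [[b3, b4], b2]] = [[-2, 4], [-6, 2]]


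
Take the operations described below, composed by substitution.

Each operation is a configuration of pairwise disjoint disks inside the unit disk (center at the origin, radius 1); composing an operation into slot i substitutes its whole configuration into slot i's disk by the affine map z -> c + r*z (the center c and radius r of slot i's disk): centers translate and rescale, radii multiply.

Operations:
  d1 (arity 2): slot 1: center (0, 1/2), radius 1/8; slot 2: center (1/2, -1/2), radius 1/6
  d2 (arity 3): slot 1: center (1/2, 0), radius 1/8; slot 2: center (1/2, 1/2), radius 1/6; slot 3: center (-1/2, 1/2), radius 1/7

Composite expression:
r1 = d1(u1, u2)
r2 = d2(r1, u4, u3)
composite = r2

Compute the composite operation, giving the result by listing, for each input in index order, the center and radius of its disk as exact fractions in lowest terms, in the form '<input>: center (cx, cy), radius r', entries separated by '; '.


u1: center (1/2, 1/16), radius 1/64; u2: center (9/16, -1/16), radius 1/48; u3: center (-1/2, 1/2), radius 1/7; u4: center (1/2, 1/2), radius 1/6

Nesting under d2 composes maps z -> c + r*z down each u-path.
tracing u1 down its 2-map path: center (1/2, 1/16), radius 1/64
tracing u2 down its 2-map path: center (9/16, -1/16), radius 1/48
tracing u4 down its 1-map path: center (1/2, 1/2), radius 1/6
tracing u3 down its 1-map path: center (-1/2, 1/2), radius 1/7


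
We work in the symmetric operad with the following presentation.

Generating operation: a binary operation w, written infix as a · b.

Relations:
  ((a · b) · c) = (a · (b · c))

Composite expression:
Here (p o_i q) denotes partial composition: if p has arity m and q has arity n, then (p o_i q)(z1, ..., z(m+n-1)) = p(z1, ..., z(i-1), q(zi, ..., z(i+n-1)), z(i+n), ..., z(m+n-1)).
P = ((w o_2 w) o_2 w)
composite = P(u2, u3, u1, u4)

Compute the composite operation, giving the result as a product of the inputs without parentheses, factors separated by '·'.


Under associativity of w, the answer is the u's in reading order.
(u3 · u1) unparenthesizes to u3 · u1
((u3 · u1) · u4) unparenthesizes to u3 · u1 · u4
(u2 · ((u3 · u1) · u4)) unparenthesizes to u2 · u3 · u1 · u4

u2 · u3 · u1 · u4


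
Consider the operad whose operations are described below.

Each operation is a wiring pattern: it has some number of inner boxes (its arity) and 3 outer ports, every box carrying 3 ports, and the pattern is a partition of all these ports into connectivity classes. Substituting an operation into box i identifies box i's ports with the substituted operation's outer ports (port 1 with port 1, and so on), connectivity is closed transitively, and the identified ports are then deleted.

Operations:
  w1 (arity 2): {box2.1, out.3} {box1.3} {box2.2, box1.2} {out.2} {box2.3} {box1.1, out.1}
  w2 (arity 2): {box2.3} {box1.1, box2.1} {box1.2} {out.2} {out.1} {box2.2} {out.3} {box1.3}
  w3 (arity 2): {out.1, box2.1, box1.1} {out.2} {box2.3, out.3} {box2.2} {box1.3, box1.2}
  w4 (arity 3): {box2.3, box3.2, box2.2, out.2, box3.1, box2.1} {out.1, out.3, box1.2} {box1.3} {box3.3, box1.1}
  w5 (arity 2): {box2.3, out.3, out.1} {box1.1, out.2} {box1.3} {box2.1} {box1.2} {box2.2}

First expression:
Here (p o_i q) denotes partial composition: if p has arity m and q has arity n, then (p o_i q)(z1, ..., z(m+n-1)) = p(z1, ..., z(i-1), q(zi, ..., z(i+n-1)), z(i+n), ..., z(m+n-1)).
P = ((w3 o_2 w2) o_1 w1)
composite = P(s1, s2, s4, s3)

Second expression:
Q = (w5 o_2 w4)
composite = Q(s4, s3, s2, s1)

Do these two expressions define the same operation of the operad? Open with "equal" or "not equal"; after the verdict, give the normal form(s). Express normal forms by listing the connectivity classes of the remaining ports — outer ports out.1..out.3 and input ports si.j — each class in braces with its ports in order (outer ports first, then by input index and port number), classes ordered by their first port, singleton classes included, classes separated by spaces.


not equal; the first gives {out.1, s1.1} {out.2} {out.3} {s1.2, s2.2} {s1.3} {s2.1} {s2.3} {s3.1, s4.1} {s3.2} {s3.3} {s4.2} {s4.3} and the second {out.1, out.3, s3.2} {out.2, s4.1} {s1.1, s1.2, s2.1, s2.2, s2.3} {s1.3, s3.1} {s3.3} {s4.2} {s4.3}

The first expression, normalized: {out.1, s1.1} {out.2} {out.3} {s1.2, s2.2} {s1.3} {s2.1} {s2.3} {s3.1, s4.1} {s3.2} {s3.3} {s4.2} {s4.3}
The second expression, normalized: {out.1, out.3, s3.2} {out.2, s4.1} {s1.1, s1.2, s2.1, s2.2, s2.3} {s1.3, s3.1} {s3.3} {s4.2} {s4.3}
Distinct normal forms: not equal.


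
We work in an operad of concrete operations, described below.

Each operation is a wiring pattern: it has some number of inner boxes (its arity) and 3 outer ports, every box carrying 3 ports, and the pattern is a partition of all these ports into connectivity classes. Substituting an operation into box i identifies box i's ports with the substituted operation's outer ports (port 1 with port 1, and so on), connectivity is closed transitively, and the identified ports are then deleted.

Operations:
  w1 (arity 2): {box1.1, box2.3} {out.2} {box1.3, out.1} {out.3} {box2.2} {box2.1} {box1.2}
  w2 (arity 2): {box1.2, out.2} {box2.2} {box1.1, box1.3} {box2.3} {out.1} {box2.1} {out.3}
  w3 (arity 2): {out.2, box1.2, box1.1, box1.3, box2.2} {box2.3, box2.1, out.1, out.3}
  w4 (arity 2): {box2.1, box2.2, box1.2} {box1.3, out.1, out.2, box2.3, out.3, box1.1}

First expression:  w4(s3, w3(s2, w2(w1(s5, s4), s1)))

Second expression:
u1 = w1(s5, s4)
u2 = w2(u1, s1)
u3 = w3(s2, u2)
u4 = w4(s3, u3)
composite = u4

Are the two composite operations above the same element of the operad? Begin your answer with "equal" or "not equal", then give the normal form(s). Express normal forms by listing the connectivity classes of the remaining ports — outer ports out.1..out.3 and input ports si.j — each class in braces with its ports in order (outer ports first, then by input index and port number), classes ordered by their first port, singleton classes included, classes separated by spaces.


equal; both compose to {out.1, out.2, out.3, s2.1, s2.2, s2.3, s3.1, s3.2, s3.3} {s1.1} {s1.2} {s1.3} {s4.1} {s4.2} {s4.3, s5.1} {s5.2} {s5.3}

The first composite normalizes to {out.1, out.2, out.3, s2.1, s2.2, s2.3, s3.1, s3.2, s3.3} {s1.1} {s1.2} {s1.3} {s4.1} {s4.2} {s4.3, s5.1} {s5.2} {s5.3}
The second composite normalizes to {out.1, out.2, out.3, s2.1, s2.2, s2.3, s3.1, s3.2, s3.3} {s1.1} {s1.2} {s1.3} {s4.1} {s4.2} {s4.3, s5.1} {s5.2} {s5.3}
The forms coincide; equal.


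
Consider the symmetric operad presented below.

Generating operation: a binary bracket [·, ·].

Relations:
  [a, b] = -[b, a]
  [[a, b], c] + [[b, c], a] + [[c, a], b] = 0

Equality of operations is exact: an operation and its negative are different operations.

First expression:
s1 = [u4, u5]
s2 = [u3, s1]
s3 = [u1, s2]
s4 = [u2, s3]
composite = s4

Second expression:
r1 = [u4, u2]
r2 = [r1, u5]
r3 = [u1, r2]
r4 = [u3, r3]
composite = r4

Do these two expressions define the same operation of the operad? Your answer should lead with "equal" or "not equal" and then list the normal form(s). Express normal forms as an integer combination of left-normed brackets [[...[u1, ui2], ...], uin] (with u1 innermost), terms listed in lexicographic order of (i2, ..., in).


Reducing the first expression gives -[[[[u1, u3], u4], u5], u2] + [[[[u1, u3], u5], u4], u2] + [[[[u1, u4], u5], u3], u2] - [[[[u1, u5], u4], u3], u2]
Reducing the second expression gives [[[[u1, u2], u4], u5], u3] - [[[[u1, u4], u2], u5], u3] - [[[[u1, u5], u2], u4], u3] + [[[[u1, u5], u4], u2], u3]
No match — not equal.

not equal: they reduce to -[[[[u1, u3], u4], u5], u2] + [[[[u1, u3], u5], u4], u2] + [[[[u1, u4], u5], u3], u2] - [[[[u1, u5], u4], u3], u2] and [[[[u1, u2], u4], u5], u3] - [[[[u1, u4], u2], u5], u3] - [[[[u1, u5], u2], u4], u3] + [[[[u1, u5], u4], u2], u3]


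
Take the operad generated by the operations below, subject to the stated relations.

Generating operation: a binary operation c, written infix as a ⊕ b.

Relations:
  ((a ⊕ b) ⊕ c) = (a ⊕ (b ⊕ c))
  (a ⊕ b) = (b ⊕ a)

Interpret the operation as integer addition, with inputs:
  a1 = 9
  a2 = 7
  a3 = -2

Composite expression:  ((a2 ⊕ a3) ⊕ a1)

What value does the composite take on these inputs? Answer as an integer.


14

(a2 ⊕ a3) = 5
((a2 ⊕ a3) ⊕ a1) = 14


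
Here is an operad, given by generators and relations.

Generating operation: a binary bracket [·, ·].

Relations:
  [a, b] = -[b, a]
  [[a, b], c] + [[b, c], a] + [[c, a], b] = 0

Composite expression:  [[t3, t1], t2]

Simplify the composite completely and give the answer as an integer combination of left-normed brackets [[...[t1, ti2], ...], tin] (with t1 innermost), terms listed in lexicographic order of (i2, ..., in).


-[[t1, t3], t2]


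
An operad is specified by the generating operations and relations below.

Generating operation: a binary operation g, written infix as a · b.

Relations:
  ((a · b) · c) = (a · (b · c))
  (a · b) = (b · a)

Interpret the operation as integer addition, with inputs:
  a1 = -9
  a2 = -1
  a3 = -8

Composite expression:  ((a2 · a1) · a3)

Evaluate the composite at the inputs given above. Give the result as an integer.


-18

(a2 · a1) = -10
((a2 · a1) · a3) = -18


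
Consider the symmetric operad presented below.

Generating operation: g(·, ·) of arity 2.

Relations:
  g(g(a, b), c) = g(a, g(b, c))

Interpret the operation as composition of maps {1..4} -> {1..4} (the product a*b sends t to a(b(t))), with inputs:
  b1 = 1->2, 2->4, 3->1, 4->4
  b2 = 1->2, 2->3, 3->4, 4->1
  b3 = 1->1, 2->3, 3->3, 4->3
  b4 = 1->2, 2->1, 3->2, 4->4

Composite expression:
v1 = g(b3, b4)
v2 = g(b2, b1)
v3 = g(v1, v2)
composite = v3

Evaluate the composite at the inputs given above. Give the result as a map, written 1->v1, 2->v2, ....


1->3, 2->3, 3->1, 4->3

g(b3, b4) = 1->3, 2->1, 3->3, 4->3
g(b2, b1) = 1->3, 2->1, 3->2, 4->1
g(g(b3, b4), g(b2, b1)) = 1->3, 2->3, 3->1, 4->3


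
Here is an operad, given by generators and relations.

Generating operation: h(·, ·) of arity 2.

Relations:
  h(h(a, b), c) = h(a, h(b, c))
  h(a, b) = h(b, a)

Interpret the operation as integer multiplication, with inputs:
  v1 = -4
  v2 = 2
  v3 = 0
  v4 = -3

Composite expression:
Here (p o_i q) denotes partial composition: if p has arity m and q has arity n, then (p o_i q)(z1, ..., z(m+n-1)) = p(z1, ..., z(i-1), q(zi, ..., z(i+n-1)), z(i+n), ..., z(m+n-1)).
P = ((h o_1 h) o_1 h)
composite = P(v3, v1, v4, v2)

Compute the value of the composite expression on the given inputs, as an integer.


0

h(v3, v1) = 0
h(h(v3, v1), v4) = 0
h(h(h(v3, v1), v4), v2) = 0


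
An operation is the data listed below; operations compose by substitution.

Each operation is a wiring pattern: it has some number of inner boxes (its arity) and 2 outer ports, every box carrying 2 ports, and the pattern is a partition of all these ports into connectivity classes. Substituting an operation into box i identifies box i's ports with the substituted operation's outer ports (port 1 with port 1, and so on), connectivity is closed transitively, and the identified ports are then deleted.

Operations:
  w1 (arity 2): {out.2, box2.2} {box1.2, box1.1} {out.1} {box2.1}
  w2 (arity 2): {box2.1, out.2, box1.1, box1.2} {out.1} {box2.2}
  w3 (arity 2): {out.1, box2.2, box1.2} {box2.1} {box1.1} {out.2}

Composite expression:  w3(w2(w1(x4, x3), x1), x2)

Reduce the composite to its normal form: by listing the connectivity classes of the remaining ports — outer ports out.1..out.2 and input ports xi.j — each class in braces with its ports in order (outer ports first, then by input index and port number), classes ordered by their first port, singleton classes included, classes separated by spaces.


Substituting into w3 glues patterns; closure does the rest.
through w1, on inputs (x4, x3): {out.1} {out.2, x3.2} {x3.1} {x4.1, x4.2} (out.j = stage outer ports)
through w2, on inputs (x4, x3, x1): {out.1} {out.2, x1.1, x3.2} {x1.2} {x3.1} {x4.1, x4.2} (out.j = stage outer ports)
through w3, on inputs (x4, x3, x1, x2): {out.1, x1.1, x2.2, x3.2} {out.2} {x1.2} {x2.1} {x3.1} {x4.1, x4.2} (out.j = stage outer ports)

{out.1, x1.1, x2.2, x3.2} {out.2} {x1.2} {x2.1} {x3.1} {x4.1, x4.2}


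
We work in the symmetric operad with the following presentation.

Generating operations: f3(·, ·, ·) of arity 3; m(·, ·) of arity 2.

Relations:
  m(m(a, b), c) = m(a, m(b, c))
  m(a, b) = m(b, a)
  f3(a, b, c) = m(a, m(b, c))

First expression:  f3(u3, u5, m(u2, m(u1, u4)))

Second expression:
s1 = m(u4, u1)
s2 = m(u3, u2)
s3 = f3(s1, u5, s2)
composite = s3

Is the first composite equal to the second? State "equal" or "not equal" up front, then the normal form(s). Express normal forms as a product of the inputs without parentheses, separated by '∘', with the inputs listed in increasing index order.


equal; the common form is u1 ∘ u2 ∘ u3 ∘ u4 ∘ u5


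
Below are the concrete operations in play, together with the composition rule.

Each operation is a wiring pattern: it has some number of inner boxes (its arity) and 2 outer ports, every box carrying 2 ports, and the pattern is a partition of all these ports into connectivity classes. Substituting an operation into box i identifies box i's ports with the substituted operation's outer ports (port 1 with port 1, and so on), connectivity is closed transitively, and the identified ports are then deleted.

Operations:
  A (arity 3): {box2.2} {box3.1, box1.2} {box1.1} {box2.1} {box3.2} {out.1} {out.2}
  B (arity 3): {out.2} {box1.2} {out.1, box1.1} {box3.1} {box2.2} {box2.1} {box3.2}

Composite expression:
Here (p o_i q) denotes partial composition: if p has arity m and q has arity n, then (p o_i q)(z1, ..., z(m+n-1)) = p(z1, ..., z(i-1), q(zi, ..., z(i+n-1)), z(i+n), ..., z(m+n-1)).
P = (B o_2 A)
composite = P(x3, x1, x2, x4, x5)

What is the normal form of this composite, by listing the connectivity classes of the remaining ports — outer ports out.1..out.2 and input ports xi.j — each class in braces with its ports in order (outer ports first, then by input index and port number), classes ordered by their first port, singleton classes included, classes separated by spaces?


{out.1, x3.1} {out.2} {x1.1} {x1.2, x4.1} {x2.1} {x2.2} {x3.2} {x4.2} {x5.1} {x5.2}

Two ports join when wires chain via B-identified ports.
after A, the pattern on (x1, x2, x4) reads {out.1} {out.2} {x1.1} {x1.2, x4.1} {x2.1} {x2.2} {x4.2} (out.j = its outer ports)
after B, the pattern on (x3, x1, x2, x4, x5) reads {out.1, x3.1} {out.2} {x1.1} {x1.2, x4.1} {x2.1} {x2.2} {x3.2} {x4.2} {x5.1} {x5.2} (out.j = its outer ports)


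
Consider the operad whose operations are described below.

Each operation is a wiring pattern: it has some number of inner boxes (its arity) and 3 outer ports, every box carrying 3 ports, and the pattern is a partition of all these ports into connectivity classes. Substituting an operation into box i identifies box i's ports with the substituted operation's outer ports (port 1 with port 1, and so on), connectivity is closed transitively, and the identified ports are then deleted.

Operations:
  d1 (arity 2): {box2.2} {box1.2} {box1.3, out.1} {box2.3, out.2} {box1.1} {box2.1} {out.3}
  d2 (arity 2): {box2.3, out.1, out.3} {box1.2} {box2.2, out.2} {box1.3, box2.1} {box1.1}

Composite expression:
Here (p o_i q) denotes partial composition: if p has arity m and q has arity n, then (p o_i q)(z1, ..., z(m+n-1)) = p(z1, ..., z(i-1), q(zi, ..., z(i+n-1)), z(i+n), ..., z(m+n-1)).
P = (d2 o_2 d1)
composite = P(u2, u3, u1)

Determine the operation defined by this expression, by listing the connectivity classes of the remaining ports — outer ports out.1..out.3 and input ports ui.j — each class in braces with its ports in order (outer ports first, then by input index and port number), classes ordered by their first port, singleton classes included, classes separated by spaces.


{out.1, out.3} {out.2, u1.3} {u1.1} {u1.2} {u2.1} {u2.2} {u2.3, u3.3} {u3.1} {u3.2}

Treat the ports identified at d2 as solder joints: merge, then drop.
composing d1 on (u3, u1), with out.j its own outer ports: {out.1, u3.3} {out.2, u1.3} {out.3} {u1.1} {u1.2} {u3.1} {u3.2}
composing d2 on (u2, u3, u1), with out.j its own outer ports: {out.1, out.3} {out.2, u1.3} {u1.1} {u1.2} {u2.1} {u2.2} {u2.3, u3.3} {u3.1} {u3.2}


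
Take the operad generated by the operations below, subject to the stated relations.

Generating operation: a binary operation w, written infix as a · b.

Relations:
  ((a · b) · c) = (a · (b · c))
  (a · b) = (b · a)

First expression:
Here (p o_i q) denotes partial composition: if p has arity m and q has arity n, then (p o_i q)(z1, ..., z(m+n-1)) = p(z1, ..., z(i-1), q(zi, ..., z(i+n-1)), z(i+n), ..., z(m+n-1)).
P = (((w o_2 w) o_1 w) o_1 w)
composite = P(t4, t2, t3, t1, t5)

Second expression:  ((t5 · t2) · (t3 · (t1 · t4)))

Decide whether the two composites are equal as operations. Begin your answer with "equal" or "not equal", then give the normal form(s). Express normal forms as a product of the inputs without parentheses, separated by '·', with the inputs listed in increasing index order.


Reducing the first expression gives t1 · t2 · t3 · t4 · t5
Reducing the second expression gives t1 · t2 · t3 · t4 · t5
Identical normal forms: equal.

equal — both sides give t1 · t2 · t3 · t4 · t5


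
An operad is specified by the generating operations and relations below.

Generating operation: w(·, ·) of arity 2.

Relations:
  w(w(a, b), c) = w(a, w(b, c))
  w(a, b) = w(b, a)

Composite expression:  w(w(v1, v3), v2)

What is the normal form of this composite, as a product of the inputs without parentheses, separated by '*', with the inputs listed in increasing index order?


v1 * v2 * v3

Key point: w commutes, so take the v-inputs in any fixed order.
w(v1, v3) collapses to v1 * v3
w(w(v1, v3), v2) collapses to v1 * v3 * v2
putting the inputs in ascending order: v1 * v2 * v3


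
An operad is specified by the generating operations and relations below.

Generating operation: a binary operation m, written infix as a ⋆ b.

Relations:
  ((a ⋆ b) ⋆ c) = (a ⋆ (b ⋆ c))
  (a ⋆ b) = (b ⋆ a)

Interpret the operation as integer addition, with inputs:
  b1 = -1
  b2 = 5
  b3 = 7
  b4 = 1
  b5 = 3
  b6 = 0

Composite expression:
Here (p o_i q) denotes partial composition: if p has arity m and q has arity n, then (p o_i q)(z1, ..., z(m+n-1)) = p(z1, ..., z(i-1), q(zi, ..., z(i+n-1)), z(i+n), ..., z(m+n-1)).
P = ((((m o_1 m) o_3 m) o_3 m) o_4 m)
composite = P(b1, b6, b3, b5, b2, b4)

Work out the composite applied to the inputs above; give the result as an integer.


15

(b1 ⋆ b6) = -1
(b5 ⋆ b2) = 8
(b3 ⋆ (b5 ⋆ b2)) = 15
((b3 ⋆ (b5 ⋆ b2)) ⋆ b4) = 16
((b1 ⋆ b6) ⋆ ((b3 ⋆ (b5 ⋆ b2)) ⋆ b4)) = 15


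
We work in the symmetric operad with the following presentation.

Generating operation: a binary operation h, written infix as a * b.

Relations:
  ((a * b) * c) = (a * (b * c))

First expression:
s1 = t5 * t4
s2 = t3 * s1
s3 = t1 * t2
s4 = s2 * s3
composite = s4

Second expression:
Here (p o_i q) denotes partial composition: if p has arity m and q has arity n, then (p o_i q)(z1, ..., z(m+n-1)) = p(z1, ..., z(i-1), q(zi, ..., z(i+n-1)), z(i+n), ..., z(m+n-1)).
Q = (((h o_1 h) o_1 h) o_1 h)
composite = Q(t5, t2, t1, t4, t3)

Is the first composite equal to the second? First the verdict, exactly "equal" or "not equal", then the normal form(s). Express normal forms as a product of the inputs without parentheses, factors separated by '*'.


not equal: they reduce to t3 * t5 * t4 * t1 * t2 and t5 * t2 * t1 * t4 * t3

Normal form of the first expression: t3 * t5 * t4 * t1 * t2
Normal form of the second expression: t5 * t2 * t1 * t4 * t3
The forms do not match — not equal.


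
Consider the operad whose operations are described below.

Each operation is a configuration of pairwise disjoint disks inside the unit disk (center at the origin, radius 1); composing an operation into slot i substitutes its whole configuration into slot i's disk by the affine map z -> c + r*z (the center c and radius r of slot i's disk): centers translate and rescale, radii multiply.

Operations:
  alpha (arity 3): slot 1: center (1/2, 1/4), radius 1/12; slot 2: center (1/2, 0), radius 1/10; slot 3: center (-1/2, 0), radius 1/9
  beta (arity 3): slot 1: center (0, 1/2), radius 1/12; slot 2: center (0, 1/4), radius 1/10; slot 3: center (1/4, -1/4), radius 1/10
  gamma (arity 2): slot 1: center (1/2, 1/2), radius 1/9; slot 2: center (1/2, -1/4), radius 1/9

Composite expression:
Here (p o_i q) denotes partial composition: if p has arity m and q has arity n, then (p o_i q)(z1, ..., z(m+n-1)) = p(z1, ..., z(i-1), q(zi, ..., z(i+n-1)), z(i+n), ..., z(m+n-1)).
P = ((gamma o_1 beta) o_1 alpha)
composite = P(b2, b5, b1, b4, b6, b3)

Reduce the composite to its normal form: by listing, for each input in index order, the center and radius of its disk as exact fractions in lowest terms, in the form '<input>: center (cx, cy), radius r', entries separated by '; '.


Nesting under gamma composes maps z -> c + r*z down each b-path.
b2 passes through 3 substitutions, ending at center (109/216, 241/432), radius 1/1296
b5 passes through 3 substitutions, ending at center (109/216, 5/9), radius 1/1080
b1 passes through 3 substitutions, ending at center (107/216, 5/9), radius 1/972
b4 passes through 2 substitutions, ending at center (1/2, 19/36), radius 1/90
b6 passes through 2 substitutions, ending at center (19/36, 17/36), radius 1/90
b3 passes through 1 substitution, ending at center (1/2, -1/4), radius 1/9

b1: center (107/216, 5/9), radius 1/972; b2: center (109/216, 241/432), radius 1/1296; b3: center (1/2, -1/4), radius 1/9; b4: center (1/2, 19/36), radius 1/90; b5: center (109/216, 5/9), radius 1/1080; b6: center (19/36, 17/36), radius 1/90


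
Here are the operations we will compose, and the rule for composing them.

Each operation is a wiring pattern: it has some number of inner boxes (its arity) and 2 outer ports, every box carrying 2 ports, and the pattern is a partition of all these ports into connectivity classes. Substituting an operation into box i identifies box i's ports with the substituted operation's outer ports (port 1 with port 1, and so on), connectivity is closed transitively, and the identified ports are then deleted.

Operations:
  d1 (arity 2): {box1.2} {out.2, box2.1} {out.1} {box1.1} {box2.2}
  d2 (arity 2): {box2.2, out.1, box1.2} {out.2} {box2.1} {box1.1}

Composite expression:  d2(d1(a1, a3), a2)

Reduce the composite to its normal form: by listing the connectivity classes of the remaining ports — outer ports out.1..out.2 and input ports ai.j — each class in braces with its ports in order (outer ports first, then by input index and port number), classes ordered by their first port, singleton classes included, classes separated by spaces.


Treat the ports identified at d2 as solder joints: merge, then drop.
stage d1: inputs (a1, a3), connectivity {out.1} {out.2, a3.1} {a1.1} {a1.2} {a3.2}, out.j its boundary
stage d2: inputs (a1, a3, a2), connectivity {out.1, a2.2, a3.1} {out.2} {a1.1} {a1.2} {a2.1} {a3.2}, out.j its boundary

{out.1, a2.2, a3.1} {out.2} {a1.1} {a1.2} {a2.1} {a3.2}


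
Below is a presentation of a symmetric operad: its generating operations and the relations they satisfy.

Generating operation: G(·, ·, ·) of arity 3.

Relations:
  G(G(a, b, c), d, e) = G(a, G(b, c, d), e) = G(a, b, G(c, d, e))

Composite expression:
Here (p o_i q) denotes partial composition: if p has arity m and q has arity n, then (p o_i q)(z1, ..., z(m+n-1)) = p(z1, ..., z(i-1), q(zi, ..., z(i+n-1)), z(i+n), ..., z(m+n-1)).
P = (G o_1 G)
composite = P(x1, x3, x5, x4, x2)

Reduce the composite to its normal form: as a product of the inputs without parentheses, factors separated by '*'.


x1 * x3 * x5 * x4 * x2

Every regrouping of G is equal, so read the x-inputs in written order.
G(x1, x3, x5) unparenthesizes to x1 * x3 * x5
G(G(x1, x3, x5), x4, x2) unparenthesizes to x1 * x3 * x5 * x4 * x2


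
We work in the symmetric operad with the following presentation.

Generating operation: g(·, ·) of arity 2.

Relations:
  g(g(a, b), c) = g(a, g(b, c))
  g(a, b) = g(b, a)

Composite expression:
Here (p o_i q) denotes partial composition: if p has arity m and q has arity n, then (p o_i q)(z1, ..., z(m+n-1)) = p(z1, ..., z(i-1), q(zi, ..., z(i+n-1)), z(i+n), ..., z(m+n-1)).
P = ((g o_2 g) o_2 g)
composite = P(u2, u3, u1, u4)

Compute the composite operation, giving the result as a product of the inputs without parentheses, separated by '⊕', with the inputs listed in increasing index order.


u1 ⊕ u2 ⊕ u3 ⊕ u4


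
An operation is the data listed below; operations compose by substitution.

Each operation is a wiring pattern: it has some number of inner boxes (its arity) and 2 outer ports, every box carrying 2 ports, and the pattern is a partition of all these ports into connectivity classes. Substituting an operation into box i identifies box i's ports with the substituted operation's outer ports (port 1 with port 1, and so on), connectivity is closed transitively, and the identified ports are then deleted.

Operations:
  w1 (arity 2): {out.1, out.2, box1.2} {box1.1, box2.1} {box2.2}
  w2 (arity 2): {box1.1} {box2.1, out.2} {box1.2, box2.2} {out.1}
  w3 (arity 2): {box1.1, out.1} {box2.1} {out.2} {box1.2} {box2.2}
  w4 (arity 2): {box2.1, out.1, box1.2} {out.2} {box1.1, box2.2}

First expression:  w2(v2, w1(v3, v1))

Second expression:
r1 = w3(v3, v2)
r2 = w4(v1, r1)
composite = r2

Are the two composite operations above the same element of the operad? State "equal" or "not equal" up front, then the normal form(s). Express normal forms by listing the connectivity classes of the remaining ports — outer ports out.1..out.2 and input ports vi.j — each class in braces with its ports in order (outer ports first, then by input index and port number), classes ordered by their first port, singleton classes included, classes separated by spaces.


not equal — first {out.1} {out.2, v2.2, v3.2} {v1.1, v3.1} {v1.2} {v2.1}, second {out.1, v1.2, v3.1} {out.2} {v1.1} {v2.1} {v2.2} {v3.2}

Normal form of the first expression: {out.1} {out.2, v2.2, v3.2} {v1.1, v3.1} {v1.2} {v2.1}
Normal form of the second expression: {out.1, v1.2, v3.1} {out.2} {v1.1} {v2.1} {v2.2} {v3.2}
Distinct normal forms: not equal.


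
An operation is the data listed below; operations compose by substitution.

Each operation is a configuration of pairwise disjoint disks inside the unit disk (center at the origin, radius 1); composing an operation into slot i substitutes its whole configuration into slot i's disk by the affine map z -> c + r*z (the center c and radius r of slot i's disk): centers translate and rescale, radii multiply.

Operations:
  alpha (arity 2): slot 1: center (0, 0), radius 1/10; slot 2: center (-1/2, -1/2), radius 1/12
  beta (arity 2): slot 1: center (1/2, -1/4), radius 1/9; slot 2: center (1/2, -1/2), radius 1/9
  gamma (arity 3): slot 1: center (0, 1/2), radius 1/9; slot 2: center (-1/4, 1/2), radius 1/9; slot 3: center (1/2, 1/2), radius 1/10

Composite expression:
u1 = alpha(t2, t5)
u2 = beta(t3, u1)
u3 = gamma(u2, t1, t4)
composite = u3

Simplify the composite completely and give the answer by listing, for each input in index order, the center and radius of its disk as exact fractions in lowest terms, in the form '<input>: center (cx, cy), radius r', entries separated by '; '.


t1: center (-1/4, 1/2), radius 1/9; t2: center (1/18, 4/9), radius 1/810; t3: center (1/18, 17/36), radius 1/81; t4: center (1/2, 1/2), radius 1/10; t5: center (4/81, 71/162), radius 1/972

Follow each t-input down from gamma: c' goes to c + r*c', radius to r*r'.
input t3: applying the 2 nested substitutions gives center (1/18, 17/36), radius 1/81
input t2: applying the 3 nested substitutions gives center (1/18, 4/9), radius 1/810
input t5: applying the 3 nested substitutions gives center (4/81, 71/162), radius 1/972
input t1: applying the 1 nested substitution gives center (-1/4, 1/2), radius 1/9
input t4: applying the 1 nested substitution gives center (1/2, 1/2), radius 1/10
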